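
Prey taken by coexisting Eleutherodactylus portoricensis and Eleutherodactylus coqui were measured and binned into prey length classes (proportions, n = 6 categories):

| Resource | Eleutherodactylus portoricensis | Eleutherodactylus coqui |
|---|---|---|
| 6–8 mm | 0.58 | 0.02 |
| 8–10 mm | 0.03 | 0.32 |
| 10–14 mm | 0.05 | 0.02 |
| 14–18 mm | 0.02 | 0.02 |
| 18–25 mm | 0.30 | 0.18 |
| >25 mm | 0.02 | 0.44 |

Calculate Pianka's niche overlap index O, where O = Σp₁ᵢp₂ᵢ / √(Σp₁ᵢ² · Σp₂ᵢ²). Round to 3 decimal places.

Σ p₁ᵢp₂ᵢ = 0.0116 + 0.0096 + 0.0010 + 0.0004 + 0.0540 + 0.0088 = 0.0854
Σp_1ᵢ² = 0.58² + 0.03² + 0.05² + 0.02² + 0.30² + 0.02² = 0.3364 + 0.0009 + 0.0025 + 0.0004 + 0.0900 + 0.0004 = 0.4306
Σp_2ᵢ² = 0.02² + 0.32² + 0.02² + 0.02² + 0.18² + 0.44² = 0.0004 + 0.1024 + 0.0004 + 0.0004 + 0.0324 + 0.1936 = 0.3296
O = 0.0854 / √(0.4306 × 0.3296) = 0.0854 / 0.376730 = 0.22669

0.227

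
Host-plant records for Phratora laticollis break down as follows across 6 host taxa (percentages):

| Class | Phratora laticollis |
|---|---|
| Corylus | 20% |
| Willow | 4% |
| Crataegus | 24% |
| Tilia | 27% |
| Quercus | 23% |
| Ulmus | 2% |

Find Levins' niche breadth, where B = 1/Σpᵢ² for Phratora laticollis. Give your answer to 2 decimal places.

4.44

Convert percentages to proportions (divide by 100).
Σpᵢ² = 0.20² + 0.04² + 0.24² + 0.27² + 0.23² + 0.02² = 0.0400 + 0.0016 + 0.0576 + 0.0729 + 0.0529 + 0.0004 = 0.2254
B = 1 / 0.2254 = 4.4366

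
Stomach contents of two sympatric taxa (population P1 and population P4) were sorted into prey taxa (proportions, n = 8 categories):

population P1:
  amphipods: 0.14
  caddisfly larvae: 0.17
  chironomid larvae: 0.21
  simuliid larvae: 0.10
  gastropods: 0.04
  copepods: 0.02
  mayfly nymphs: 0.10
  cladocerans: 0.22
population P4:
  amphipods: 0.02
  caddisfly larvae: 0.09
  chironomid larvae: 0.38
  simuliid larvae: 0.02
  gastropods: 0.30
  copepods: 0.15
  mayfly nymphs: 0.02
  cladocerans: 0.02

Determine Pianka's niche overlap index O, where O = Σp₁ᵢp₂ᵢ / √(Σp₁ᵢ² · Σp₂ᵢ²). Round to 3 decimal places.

Σ p₁ᵢp₂ᵢ = 0.0028 + 0.0153 + 0.0798 + 0.0020 + 0.0120 + 0.0030 + 0.0020 + 0.0044 = 0.1213
Σp_1ᵢ² = 0.14² + 0.17² + 0.21² + 0.10² + 0.04² + 0.02² + 0.10² + 0.22² = 0.0196 + 0.0289 + 0.0441 + 0.0100 + 0.0016 + 0.0004 + 0.0100 + 0.0484 = 0.1630
Σp_2ᵢ² = 0.02² + 0.09² + 0.38² + 0.02² + 0.30² + 0.15² + 0.02² + 0.02² = 0.0004 + 0.0081 + 0.1444 + 0.0004 + 0.0900 + 0.0225 + 0.0004 + 0.0004 = 0.2666
O = 0.1213 / √(0.1630 × 0.2666) = 0.1213 / 0.208461 = 0.58188

0.582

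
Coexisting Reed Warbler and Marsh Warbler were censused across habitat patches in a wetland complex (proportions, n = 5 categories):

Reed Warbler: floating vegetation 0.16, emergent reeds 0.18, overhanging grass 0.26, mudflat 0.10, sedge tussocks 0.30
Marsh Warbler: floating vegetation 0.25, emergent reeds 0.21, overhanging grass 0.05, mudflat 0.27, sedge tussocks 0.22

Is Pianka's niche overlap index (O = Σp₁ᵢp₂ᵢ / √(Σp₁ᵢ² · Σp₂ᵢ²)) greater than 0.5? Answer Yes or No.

Σ p₁ᵢp₂ᵢ = 0.0400 + 0.0378 + 0.0130 + 0.0270 + 0.0660 = 0.1838
Σp_1ᵢ² = 0.16² + 0.18² + 0.26² + 0.10² + 0.30² = 0.0256 + 0.0324 + 0.0676 + 0.0100 + 0.0900 = 0.2256
Σp_2ᵢ² = 0.25² + 0.21² + 0.05² + 0.27² + 0.22² = 0.0625 + 0.0441 + 0.0025 + 0.0729 + 0.0484 = 0.2304
O = 0.1838 / √(0.2256 × 0.2304) = 0.1838 / 0.22799 = 0.8062
O = 0.8062 > 0.5 → Yes.

Yes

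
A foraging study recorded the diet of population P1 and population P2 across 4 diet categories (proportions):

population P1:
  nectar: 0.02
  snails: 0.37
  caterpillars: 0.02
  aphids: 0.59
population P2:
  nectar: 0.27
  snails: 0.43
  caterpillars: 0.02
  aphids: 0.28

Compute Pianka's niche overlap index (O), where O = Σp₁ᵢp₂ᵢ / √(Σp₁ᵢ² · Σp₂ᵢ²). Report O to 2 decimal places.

0.82

Σ p₁ᵢp₂ᵢ = 0.0054 + 0.1591 + 0.0004 + 0.1652 = 0.3301
Σp_1ᵢ² = 0.02² + 0.37² + 0.02² + 0.59² = 0.0004 + 0.1369 + 0.0004 + 0.3481 = 0.4858
Σp_2ᵢ² = 0.27² + 0.43² + 0.02² + 0.28² = 0.0729 + 0.1849 + 0.0004 + 0.0784 = 0.3366
O = 0.3301 / √(0.4858 × 0.3366) = 0.3301 / 0.40438 = 0.8163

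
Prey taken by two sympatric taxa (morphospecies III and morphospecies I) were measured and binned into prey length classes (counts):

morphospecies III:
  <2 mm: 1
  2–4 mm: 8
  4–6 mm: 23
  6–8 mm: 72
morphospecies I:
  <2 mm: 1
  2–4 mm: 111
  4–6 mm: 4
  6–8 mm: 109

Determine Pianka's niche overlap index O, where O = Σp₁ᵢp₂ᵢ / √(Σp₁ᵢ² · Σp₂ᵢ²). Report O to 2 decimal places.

0.75

Proportions for morphospecies III (n=104): 1/104=0.0096, 8/104=0.0769, 23/104=0.2212, 72/104=0.6923
Proportions for morphospecies I (n=225): 1/225=0.0044, 111/225=0.4933, 4/225=0.0178, 109/225=0.4844
Σ p₁ᵢp₂ᵢ = 0.000042 + 0.037935 + 0.003937 + 0.335350 = 0.377264
Σp_1ᵢ² = 0.0096² + 0.0769² + 0.2212² + 0.6923² = 0.000092 + 0.005914 + 0.048929 + 0.479279 = 0.534214
Σp_2ᵢ² = 0.0044² + 0.4933² + 0.0178² + 0.4844² = 0.000019 + 0.243345 + 0.000317 + 0.234643 = 0.478324
O = 0.377264 / √(0.534214 × 0.478324) = 0.377264 / 0.5054972 = 0.7463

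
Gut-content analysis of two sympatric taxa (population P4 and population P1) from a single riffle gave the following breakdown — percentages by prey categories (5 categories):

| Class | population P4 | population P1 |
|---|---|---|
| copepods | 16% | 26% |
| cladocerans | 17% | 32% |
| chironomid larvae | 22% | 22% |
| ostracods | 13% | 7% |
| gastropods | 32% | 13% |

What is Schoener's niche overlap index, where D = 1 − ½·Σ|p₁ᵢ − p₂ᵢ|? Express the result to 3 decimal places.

0.750

Convert percentages to proportions (divide by 100).
Σ|p₁ᵢ − p₂ᵢ| = 0.10 + 0.15 + 0.00 + 0.06 + 0.19 = 0.50
D = 1 − ½ × 0.50 = 1 − 0.250 = 0.75000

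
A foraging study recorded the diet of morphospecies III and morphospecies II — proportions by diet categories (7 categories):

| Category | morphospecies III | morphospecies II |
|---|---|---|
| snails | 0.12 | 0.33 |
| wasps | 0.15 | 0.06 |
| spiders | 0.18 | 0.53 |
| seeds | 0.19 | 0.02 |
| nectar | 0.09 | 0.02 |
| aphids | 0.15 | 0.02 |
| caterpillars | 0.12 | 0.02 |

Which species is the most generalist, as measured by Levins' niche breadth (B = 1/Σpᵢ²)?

morphospecies III

Σp_IIIᵢ² = 0.12² + 0.15² + 0.18² + 0.19² + 0.09² + 0.15² + 0.12² = 0.0144 + 0.0225 + 0.0324 + 0.0361 + 0.0081 + 0.0225 + 0.0144 = 0.1504
B_III = 1 / 0.1504 = 6.6489
Σp_IIᵢ² = 0.33² + 0.06² + 0.53² + 0.02² + 0.02² + 0.02² + 0.02² = 0.1089 + 0.0036 + 0.2809 + 0.0004 + 0.0004 + 0.0004 + 0.0004 = 0.3950
B_II = 1 / 0.3950 = 2.5316
Highest B → broadest niche (most generalist): morphospecies III (B = 6.65).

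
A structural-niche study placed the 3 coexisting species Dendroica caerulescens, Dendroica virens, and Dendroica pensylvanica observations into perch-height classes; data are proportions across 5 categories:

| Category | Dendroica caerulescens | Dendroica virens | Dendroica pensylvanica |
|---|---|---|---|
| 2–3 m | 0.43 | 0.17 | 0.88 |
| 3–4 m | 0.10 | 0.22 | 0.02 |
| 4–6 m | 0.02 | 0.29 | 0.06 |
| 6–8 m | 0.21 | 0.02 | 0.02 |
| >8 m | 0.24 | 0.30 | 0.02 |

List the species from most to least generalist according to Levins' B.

Σp_caerᵢ² = 0.43² + 0.10² + 0.02² + 0.21² + 0.24² = 0.1849 + 0.0100 + 0.0004 + 0.0441 + 0.0576 = 0.2970
B_caer = 1 / 0.2970 = 3.3670
Σp_vireᵢ² = 0.17² + 0.22² + 0.29² + 0.02² + 0.30² = 0.0289 + 0.0484 + 0.0841 + 0.0004 + 0.0900 = 0.2518
B_vire = 1 / 0.2518 = 3.9714
Σp_pensᵢ² = 0.88² + 0.02² + 0.06² + 0.02² + 0.02² = 0.7744 + 0.0004 + 0.0036 + 0.0004 + 0.0004 = 0.7792
B_pens = 1 / 0.7792 = 1.2834
Ranking by B (broadest → narrowest): Dendroica virens (3.97) > Dendroica caerulescens (3.37) > Dendroica pensylvanica (1.28)

Dendroica virens > Dendroica caerulescens > Dendroica pensylvanica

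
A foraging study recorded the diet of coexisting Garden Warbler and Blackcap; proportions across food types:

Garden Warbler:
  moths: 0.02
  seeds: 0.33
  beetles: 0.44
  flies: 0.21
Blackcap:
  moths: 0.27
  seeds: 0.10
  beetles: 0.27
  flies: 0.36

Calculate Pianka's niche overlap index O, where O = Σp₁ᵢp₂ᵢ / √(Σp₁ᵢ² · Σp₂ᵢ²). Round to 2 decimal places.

0.74

Σ p₁ᵢp₂ᵢ = 0.0054 + 0.0330 + 0.1188 + 0.0756 = 0.2328
Σp_1ᵢ² = 0.02² + 0.33² + 0.44² + 0.21² = 0.0004 + 0.1089 + 0.1936 + 0.0441 = 0.3470
Σp_2ᵢ² = 0.27² + 0.10² + 0.27² + 0.36² = 0.0729 + 0.0100 + 0.0729 + 0.1296 = 0.2854
O = 0.2328 / √(0.3470 × 0.2854) = 0.2328 / 0.31470 = 0.7398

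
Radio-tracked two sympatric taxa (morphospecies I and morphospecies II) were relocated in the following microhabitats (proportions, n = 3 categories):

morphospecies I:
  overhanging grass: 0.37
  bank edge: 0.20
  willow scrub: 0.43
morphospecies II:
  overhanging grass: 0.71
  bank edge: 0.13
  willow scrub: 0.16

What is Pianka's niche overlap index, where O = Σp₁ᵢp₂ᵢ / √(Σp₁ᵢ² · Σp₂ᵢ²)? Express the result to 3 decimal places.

Σ p₁ᵢp₂ᵢ = 0.2627 + 0.0260 + 0.0688 = 0.3575
Σp_1ᵢ² = 0.37² + 0.20² + 0.43² = 0.1369 + 0.0400 + 0.1849 = 0.3618
Σp_2ᵢ² = 0.71² + 0.13² + 0.16² = 0.5041 + 0.0169 + 0.0256 = 0.5466
O = 0.3575 / √(0.3618 × 0.5466) = 0.3575 / 0.444702 = 0.80391

0.804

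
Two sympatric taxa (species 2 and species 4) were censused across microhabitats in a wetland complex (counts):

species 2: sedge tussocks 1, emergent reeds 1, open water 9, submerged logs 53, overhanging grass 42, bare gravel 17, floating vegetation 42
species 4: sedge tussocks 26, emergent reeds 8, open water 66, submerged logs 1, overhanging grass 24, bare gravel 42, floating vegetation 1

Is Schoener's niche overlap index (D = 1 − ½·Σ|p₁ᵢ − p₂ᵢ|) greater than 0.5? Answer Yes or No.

Proportions for species 2 (n=165): 1/165=0.0061, 1/165=0.0061, 9/165=0.0545, 53/165=0.3212, 42/165=0.2545, 17/165=0.1030, 42/165=0.2545
Proportions for species 4 (n=168): 26/168=0.1548, 8/168=0.0476, 66/168=0.3929, 1/168=0.0060, 24/168=0.1429, 42/168=0.2500, 1/168=0.0060
Σ|p₁ᵢ − p₂ᵢ| = 0.1487 + 0.0415 + 0.3384 + 0.3152 + 0.1116 + 0.1470 + 0.2485 = 1.3509
D = 1 − ½ × 1.3509 = 1 − 0.67545 = 0.32455
D = 0.32455 < 0.5 → No.

No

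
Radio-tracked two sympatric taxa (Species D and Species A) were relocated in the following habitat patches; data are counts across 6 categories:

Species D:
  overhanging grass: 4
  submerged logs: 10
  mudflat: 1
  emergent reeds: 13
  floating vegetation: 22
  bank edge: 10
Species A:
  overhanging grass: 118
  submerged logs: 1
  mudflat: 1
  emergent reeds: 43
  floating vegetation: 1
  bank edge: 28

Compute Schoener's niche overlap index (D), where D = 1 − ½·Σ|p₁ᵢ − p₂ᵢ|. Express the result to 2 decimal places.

0.44

Proportions for Species D (n=60): 4/60=0.0667, 10/60=0.1667, 1/60=0.0167, 13/60=0.2167, 22/60=0.3667, 10/60=0.1667
Proportions for Species A (n=192): 118/192=0.6146, 1/192=0.0052, 1/192=0.0052, 43/192=0.2240, 1/192=0.0052, 28/192=0.1458
Σ|p₁ᵢ − p₂ᵢ| = 0.5479 + 0.1615 + 0.0115 + 0.0073 + 0.3615 + 0.0209 = 1.1106
D = 1 − ½ × 1.1106 = 1 − 0.55530 = 0.44470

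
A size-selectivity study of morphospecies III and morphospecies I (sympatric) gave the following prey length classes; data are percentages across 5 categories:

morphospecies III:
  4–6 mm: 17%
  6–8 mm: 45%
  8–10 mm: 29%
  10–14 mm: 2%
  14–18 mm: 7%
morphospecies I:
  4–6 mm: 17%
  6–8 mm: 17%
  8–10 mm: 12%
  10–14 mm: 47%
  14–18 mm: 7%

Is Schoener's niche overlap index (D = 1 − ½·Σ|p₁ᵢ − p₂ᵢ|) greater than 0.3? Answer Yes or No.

Yes

Convert percentages to proportions (divide by 100).
Σ|p₁ᵢ − p₂ᵢ| = 0.00 + 0.28 + 0.17 + 0.45 + 0.00 = 0.90
D = 1 − ½ × 0.90 = 1 − 0.450 = 0.5500
D = 0.5500 > 0.3 → Yes.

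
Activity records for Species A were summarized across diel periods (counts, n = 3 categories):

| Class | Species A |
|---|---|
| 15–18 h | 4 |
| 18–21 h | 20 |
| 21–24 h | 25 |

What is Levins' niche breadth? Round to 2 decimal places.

2.31

Proportions for Species A (n=49): 4/49=0.0816, 20/49=0.4082, 25/49=0.5102
Σpᵢ² = 0.0816² + 0.4082² + 0.5102² = 0.006659 + 0.166627 + 0.260304 = 0.433590
B = 1 / 0.433590 = 2.3063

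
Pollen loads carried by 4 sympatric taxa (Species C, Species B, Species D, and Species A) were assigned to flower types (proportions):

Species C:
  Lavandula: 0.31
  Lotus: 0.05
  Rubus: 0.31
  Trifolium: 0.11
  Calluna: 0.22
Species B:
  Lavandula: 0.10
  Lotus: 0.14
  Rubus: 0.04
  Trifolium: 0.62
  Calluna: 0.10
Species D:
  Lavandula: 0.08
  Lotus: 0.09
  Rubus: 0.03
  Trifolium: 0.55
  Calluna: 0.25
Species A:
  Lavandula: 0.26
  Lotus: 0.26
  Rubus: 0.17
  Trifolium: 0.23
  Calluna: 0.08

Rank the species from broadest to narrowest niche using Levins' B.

Species A > Species C > Species D > Species B

Σp_Cᵢ² = 0.31² + 0.05² + 0.31² + 0.11² + 0.22² = 0.0961 + 0.0025 + 0.0961 + 0.0121 + 0.0484 = 0.2552
B_C = 1 / 0.2552 = 3.9185
Σp_Bᵢ² = 0.10² + 0.14² + 0.04² + 0.62² + 0.10² = 0.0100 + 0.0196 + 0.0016 + 0.3844 + 0.0100 = 0.4256
B_B = 1 / 0.4256 = 2.3496
Σp_Dᵢ² = 0.08² + 0.09² + 0.03² + 0.55² + 0.25² = 0.0064 + 0.0081 + 0.0009 + 0.3025 + 0.0625 = 0.3804
B_D = 1 / 0.3804 = 2.6288
Σp_Aᵢ² = 0.26² + 0.26² + 0.17² + 0.23² + 0.08² = 0.0676 + 0.0676 + 0.0289 + 0.0529 + 0.0064 = 0.2234
B_A = 1 / 0.2234 = 4.4763
Ranking by B (broadest → narrowest): Species A (4.48) > Species C (3.92) > Species D (2.63) > Species B (2.35)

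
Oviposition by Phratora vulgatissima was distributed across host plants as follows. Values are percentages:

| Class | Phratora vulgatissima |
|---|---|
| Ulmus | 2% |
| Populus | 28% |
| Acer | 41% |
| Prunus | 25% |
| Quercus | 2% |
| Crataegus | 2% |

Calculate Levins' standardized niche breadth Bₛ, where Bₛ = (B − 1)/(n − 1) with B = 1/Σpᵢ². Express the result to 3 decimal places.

Convert percentages to proportions (divide by 100).
Σpᵢ² = 0.02² + 0.28² + 0.41² + 0.25² + 0.02² + 0.02² = 0.0004 + 0.0784 + 0.1681 + 0.0625 + 0.0004 + 0.0004 = 0.3102
B = 1 / 0.3102 = 3.22373
Bₛ = (B − 1)/(n − 1) = (3.22373 − 1)/(6 − 1) = 2.22373/5 = 0.44475

0.445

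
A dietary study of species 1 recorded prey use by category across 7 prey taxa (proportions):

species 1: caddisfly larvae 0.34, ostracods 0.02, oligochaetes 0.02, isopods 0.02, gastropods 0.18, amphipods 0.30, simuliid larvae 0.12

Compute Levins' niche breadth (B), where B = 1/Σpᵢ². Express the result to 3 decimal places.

3.943

Σpᵢ² = 0.34² + 0.02² + 0.02² + 0.02² + 0.18² + 0.30² + 0.12² = 0.1156 + 0.0004 + 0.0004 + 0.0004 + 0.0324 + 0.0900 + 0.0144 = 0.2536
B = 1 / 0.2536 = 3.94322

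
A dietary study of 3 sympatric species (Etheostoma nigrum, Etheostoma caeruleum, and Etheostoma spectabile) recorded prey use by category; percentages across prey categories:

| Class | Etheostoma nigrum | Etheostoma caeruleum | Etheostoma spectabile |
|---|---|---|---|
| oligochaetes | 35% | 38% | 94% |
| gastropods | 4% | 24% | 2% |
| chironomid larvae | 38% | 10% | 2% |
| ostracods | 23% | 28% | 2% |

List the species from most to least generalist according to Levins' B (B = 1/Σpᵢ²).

Convert percentages to proportions (divide by 100).
Σp_nigrᵢ² = 0.35² + 0.04² + 0.38² + 0.23² = 0.1225 + 0.0016 + 0.1444 + 0.0529 = 0.3214
B_nigr = 1 / 0.3214 = 3.1114
Σp_caerᵢ² = 0.38² + 0.24² + 0.10² + 0.28² = 0.1444 + 0.0576 + 0.0100 + 0.0784 = 0.2904
B_caer = 1 / 0.2904 = 3.4435
Σp_specᵢ² = 0.94² + 0.02² + 0.02² + 0.02² = 0.8836 + 0.0004 + 0.0004 + 0.0004 = 0.8848
B_spec = 1 / 0.8848 = 1.1302
Ranking by B (broadest → narrowest): Etheostoma caeruleum (3.44) > Etheostoma nigrum (3.11) > Etheostoma spectabile (1.13)

Etheostoma caeruleum > Etheostoma nigrum > Etheostoma spectabile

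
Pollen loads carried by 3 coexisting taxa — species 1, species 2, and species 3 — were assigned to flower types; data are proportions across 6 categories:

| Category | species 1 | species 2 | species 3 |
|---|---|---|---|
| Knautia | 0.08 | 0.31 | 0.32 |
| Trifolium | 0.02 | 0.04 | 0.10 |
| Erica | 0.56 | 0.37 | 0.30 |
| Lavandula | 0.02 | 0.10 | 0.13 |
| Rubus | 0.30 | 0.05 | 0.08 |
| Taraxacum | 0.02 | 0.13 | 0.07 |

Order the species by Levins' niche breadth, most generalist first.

Σp_1ᵢ² = 0.08² + 0.02² + 0.56² + 0.02² + 0.30² + 0.02² = 0.0064 + 0.0004 + 0.3136 + 0.0004 + 0.0900 + 0.0004 = 0.4112
B_1 = 1 / 0.4112 = 2.4319
Σp_2ᵢ² = 0.31² + 0.04² + 0.37² + 0.10² + 0.05² + 0.13² = 0.0961 + 0.0016 + 0.1369 + 0.0100 + 0.0025 + 0.0169 = 0.2640
B_2 = 1 / 0.2640 = 3.7879
Σp_3ᵢ² = 0.32² + 0.10² + 0.30² + 0.13² + 0.08² + 0.07² = 0.1024 + 0.0100 + 0.0900 + 0.0169 + 0.0064 + 0.0049 = 0.2306
B_3 = 1 / 0.2306 = 4.3365
Ranking by B (broadest → narrowest): species 3 (4.34) > species 2 (3.79) > species 1 (2.43)

species 3 > species 2 > species 1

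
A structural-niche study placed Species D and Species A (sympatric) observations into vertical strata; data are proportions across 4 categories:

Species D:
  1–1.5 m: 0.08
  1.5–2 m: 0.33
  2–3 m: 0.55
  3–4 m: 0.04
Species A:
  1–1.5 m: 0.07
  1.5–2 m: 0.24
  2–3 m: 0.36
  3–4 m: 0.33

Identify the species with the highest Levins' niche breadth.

Species A

Σp_Dᵢ² = 0.08² + 0.33² + 0.55² + 0.04² = 0.0064 + 0.1089 + 0.3025 + 0.0016 = 0.4194
B_D = 1 / 0.4194 = 2.3844
Σp_Aᵢ² = 0.07² + 0.24² + 0.36² + 0.33² = 0.0049 + 0.0576 + 0.1296 + 0.1089 = 0.3010
B_A = 1 / 0.3010 = 3.3223
Highest B → broadest niche (most generalist): Species A (B = 3.32).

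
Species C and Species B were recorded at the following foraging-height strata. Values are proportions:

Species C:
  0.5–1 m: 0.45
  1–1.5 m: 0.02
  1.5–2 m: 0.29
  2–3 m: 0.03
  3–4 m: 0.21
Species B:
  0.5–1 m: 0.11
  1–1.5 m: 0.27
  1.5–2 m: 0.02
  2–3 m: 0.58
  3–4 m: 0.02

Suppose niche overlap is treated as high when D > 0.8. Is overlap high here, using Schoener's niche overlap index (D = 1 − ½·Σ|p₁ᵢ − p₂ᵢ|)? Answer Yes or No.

Σ|p₁ᵢ − p₂ᵢ| = 0.34 + 0.25 + 0.27 + 0.55 + 0.19 = 1.60
D = 1 − ½ × 1.60 = 1 − 0.800 = 0.2000
D = 0.2000 < 0.8 → No.

No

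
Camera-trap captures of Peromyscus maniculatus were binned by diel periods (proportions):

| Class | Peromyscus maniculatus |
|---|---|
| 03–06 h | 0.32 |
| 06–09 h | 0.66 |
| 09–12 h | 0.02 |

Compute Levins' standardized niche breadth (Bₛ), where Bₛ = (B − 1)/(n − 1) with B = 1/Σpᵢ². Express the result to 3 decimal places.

Σpᵢ² = 0.32² + 0.66² + 0.02² = 0.1024 + 0.4356 + 0.0004 = 0.5384
B = 1 / 0.5384 = 1.85736
Bₛ = (B − 1)/(n − 1) = (1.85736 − 1)/(3 − 1) = 0.85736/2 = 0.42868

0.429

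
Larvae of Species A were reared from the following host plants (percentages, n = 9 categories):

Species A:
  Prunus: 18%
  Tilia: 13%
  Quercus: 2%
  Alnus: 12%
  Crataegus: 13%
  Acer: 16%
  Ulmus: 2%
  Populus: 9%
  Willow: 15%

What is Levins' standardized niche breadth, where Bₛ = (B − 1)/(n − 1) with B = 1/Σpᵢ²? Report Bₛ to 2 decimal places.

Convert percentages to proportions (divide by 100).
Σpᵢ² = 0.18² + 0.13² + 0.02² + 0.12² + 0.13² + 0.16² + 0.02² + 0.09² + 0.15² = 0.0324 + 0.0169 + 0.0004 + 0.0144 + 0.0169 + 0.0256 + 0.0004 + 0.0081 + 0.0225 = 0.1376
B = 1 / 0.1376 = 7.2674
Bₛ = (B − 1)/(n − 1) = (7.2674 − 1)/(9 − 1) = 6.2674/8 = 0.7834

0.78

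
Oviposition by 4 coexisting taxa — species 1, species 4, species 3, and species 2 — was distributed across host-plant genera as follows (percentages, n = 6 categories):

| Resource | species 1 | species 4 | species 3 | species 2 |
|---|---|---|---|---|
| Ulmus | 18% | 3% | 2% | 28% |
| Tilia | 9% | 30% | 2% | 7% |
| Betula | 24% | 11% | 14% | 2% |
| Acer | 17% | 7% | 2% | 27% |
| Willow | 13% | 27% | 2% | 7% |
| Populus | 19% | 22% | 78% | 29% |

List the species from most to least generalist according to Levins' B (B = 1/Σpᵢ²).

species 1 > species 4 > species 2 > species 3

Convert percentages to proportions (divide by 100).
Σp_1ᵢ² = 0.18² + 0.09² + 0.24² + 0.17² + 0.13² + 0.19² = 0.0324 + 0.0081 + 0.0576 + 0.0289 + 0.0169 + 0.0361 = 0.1800
B_1 = 1 / 0.1800 = 5.5556
Σp_4ᵢ² = 0.03² + 0.30² + 0.11² + 0.07² + 0.27² + 0.22² = 0.0009 + 0.0900 + 0.0121 + 0.0049 + 0.0729 + 0.0484 = 0.2292
B_4 = 1 / 0.2292 = 4.3630
Σp_3ᵢ² = 0.02² + 0.02² + 0.14² + 0.02² + 0.02² + 0.78² = 0.0004 + 0.0004 + 0.0196 + 0.0004 + 0.0004 + 0.6084 = 0.6296
B_3 = 1 / 0.6296 = 1.5883
Σp_2ᵢ² = 0.28² + 0.07² + 0.02² + 0.27² + 0.07² + 0.29² = 0.0784 + 0.0049 + 0.0004 + 0.0729 + 0.0049 + 0.0841 = 0.2456
B_2 = 1 / 0.2456 = 4.0717
Ranking by B (broadest → narrowest): species 1 (5.56) > species 4 (4.36) > species 2 (4.07) > species 3 (1.59)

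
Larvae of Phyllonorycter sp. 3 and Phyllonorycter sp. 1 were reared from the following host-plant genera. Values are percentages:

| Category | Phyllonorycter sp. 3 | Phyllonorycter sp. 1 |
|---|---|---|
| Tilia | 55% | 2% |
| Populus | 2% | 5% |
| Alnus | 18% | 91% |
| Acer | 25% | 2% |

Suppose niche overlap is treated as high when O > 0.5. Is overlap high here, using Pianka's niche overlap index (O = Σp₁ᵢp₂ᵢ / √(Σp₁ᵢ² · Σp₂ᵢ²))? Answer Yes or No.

No

Convert percentages to proportions (divide by 100).
Σ p₁ᵢp₂ᵢ = 0.0110 + 0.0010 + 0.1638 + 0.0050 = 0.1808
Σp_1ᵢ² = 0.55² + 0.02² + 0.18² + 0.25² = 0.3025 + 0.0004 + 0.0324 + 0.0625 = 0.3978
Σp_2ᵢ² = 0.02² + 0.05² + 0.91² + 0.02² = 0.0004 + 0.0025 + 0.8281 + 0.0004 = 0.8314
O = 0.1808 / √(0.3978 × 0.8314) = 0.1808 / 0.57509 = 0.3144
O = 0.3144 < 0.5 → No.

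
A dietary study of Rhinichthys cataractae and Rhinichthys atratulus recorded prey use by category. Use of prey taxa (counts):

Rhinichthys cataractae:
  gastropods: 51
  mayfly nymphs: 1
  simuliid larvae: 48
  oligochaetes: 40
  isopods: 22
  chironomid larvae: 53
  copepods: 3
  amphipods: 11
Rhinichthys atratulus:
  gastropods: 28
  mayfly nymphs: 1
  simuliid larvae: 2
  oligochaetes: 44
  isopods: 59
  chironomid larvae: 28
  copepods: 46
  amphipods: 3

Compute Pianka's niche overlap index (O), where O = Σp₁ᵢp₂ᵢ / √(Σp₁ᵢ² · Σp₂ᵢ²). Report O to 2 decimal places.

Proportions for Rhinichthys cataractae (n=229): 51/229=0.2227, 1/229=0.0044, 48/229=0.2096, 40/229=0.1747, 22/229=0.0961, 53/229=0.2314, 3/229=0.0131, 11/229=0.0480
Proportions for Rhinichthys atratulus (n=211): 28/211=0.1327, 1/211=0.0047, 2/211=0.0095, 44/211=0.2085, 59/211=0.2796, 28/211=0.1327, 46/211=0.2180, 3/211=0.0142
Σ p₁ᵢp₂ᵢ = 0.029552 + 0.000021 + 0.001991 + 0.036425 + 0.026870 + 0.030707 + 0.002856 + 0.000682 = 0.129104
Σp_1ᵢ² = 0.2227² + 0.0044² + 0.2096² + 0.1747² + 0.0961² + 0.2314² + 0.0131² + 0.0480² = 0.049595 + 0.000019 + 0.043932 + 0.030520 + 0.009235 + 0.053546 + 0.000172 + 0.002304 = 0.189323
Σp_2ᵢ² = 0.1327² + 0.0047² + 0.0095² + 0.2085² + 0.2796² + 0.1327² + 0.2180² + 0.0142² = 0.017609 + 0.000022 + 0.000090 + 0.043472 + 0.078176 + 0.017609 + 0.047524 + 0.000202 = 0.204704
O = 0.129104 / √(0.189323 × 0.204704) = 0.129104 / 0.1968633 = 0.6558

0.66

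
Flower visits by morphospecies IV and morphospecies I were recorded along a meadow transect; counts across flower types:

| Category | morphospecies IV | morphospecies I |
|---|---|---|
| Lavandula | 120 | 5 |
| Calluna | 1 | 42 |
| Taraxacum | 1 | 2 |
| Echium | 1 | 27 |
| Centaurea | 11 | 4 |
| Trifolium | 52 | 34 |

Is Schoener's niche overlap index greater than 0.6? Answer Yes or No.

Proportions for morphospecies IV (n=186): 120/186=0.6452, 1/186=0.0054, 1/186=0.0054, 1/186=0.0054, 11/186=0.0591, 52/186=0.2796
Proportions for morphospecies I (n=114): 5/114=0.0439, 42/114=0.3684, 2/114=0.0175, 27/114=0.2368, 4/114=0.0351, 34/114=0.2982
Σ|p₁ᵢ − p₂ᵢ| = 0.6013 + 0.3630 + 0.0121 + 0.2314 + 0.0240 + 0.0186 = 1.2504
D = 1 − ½ × 1.2504 = 1 − 0.62520 = 0.37480
D = 0.37480 < 0.6 → No.

No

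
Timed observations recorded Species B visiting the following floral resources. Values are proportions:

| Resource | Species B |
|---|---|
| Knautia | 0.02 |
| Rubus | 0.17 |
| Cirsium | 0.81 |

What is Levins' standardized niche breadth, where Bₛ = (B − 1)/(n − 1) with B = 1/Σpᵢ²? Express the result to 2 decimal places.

0.23

Σpᵢ² = 0.02² + 0.17² + 0.81² = 0.0004 + 0.0289 + 0.6561 = 0.6854
B = 1 / 0.6854 = 1.4590
Bₛ = (B − 1)/(n − 1) = (1.4590 − 1)/(3 − 1) = 0.4590/2 = 0.2295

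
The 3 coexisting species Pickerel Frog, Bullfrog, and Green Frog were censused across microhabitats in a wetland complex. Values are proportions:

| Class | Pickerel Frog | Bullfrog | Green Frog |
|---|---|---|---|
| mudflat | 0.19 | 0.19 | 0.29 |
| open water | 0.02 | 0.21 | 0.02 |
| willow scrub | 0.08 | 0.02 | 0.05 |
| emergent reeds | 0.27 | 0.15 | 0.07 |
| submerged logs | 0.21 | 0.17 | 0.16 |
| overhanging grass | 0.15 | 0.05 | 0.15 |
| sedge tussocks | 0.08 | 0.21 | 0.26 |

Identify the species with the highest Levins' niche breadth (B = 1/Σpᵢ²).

Bullfrog

Σp_Pickᵢ² = 0.19² + 0.02² + 0.08² + 0.27² + 0.21² + 0.15² + 0.08² = 0.0361 + 0.0004 + 0.0064 + 0.0729 + 0.0441 + 0.0225 + 0.0064 = 0.1888
B_Pick = 1 / 0.1888 = 5.2966
Σp_Bullᵢ² = 0.19² + 0.21² + 0.02² + 0.15² + 0.17² + 0.05² + 0.21² = 0.0361 + 0.0441 + 0.0004 + 0.0225 + 0.0289 + 0.0025 + 0.0441 = 0.1786
B_Bull = 1 / 0.1786 = 5.5991
Σp_Greeᵢ² = 0.29² + 0.02² + 0.05² + 0.07² + 0.16² + 0.15² + 0.26² = 0.0841 + 0.0004 + 0.0025 + 0.0049 + 0.0256 + 0.0225 + 0.0676 = 0.2076
B_Gree = 1 / 0.2076 = 4.8170
Highest B → broadest niche (most generalist): Bullfrog (B = 5.60).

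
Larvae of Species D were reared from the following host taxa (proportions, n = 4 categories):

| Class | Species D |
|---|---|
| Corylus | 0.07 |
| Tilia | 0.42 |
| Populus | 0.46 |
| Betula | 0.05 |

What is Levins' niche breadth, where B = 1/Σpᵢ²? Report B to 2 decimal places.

Σpᵢ² = 0.07² + 0.42² + 0.46² + 0.05² = 0.0049 + 0.1764 + 0.2116 + 0.0025 = 0.3954
B = 1 / 0.3954 = 2.5291

2.53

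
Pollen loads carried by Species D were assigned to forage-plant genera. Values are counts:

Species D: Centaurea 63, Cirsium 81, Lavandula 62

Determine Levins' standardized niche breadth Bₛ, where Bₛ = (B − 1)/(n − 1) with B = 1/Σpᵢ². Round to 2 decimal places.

0.98

Proportions for Species D (n=206): 63/206=0.3058, 81/206=0.3932, 62/206=0.3010
Σpᵢ² = 0.3058² + 0.3932² + 0.3010² = 0.093514 + 0.154606 + 0.090601 = 0.338721
B = 1 / 0.338721 = 2.9523
Bₛ = (B − 1)/(n − 1) = (2.9523 − 1)/(3 − 1) = 1.9523/2 = 0.9762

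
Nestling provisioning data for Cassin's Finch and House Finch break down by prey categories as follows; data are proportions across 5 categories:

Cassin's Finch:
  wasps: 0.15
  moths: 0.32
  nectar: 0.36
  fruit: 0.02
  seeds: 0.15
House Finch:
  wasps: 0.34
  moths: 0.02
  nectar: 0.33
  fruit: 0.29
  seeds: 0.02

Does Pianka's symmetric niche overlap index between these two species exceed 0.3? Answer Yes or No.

Σ p₁ᵢp₂ᵢ = 0.0510 + 0.0064 + 0.1188 + 0.0058 + 0.0030 = 0.1850
Σp_1ᵢ² = 0.15² + 0.32² + 0.36² + 0.02² + 0.15² = 0.0225 + 0.1024 + 0.1296 + 0.0004 + 0.0225 = 0.2774
Σp_2ᵢ² = 0.34² + 0.02² + 0.33² + 0.29² + 0.02² = 0.1156 + 0.0004 + 0.1089 + 0.0841 + 0.0004 = 0.3094
O = 0.1850 / √(0.2774 × 0.3094) = 0.1850 / 0.29296 = 0.6315
O = 0.6315 > 0.3 → Yes.

Yes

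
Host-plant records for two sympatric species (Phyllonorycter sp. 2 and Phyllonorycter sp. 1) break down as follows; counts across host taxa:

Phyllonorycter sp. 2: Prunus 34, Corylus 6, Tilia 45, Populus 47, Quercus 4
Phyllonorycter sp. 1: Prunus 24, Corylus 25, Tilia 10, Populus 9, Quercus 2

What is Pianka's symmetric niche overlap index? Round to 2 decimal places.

0.67

Proportions for Phyllonorycter sp. 2 (n=136): 34/136=0.2500, 6/136=0.0441, 45/136=0.3309, 47/136=0.3456, 4/136=0.0294
Proportions for Phyllonorycter sp. 1 (n=70): 24/70=0.3429, 25/70=0.3571, 10/70=0.1429, 9/70=0.1286, 2/70=0.0286
Σ p₁ᵢp₂ᵢ = 0.085725 + 0.015748 + 0.047286 + 0.044444 + 0.000841 = 0.194044
Σp_1ᵢ² = 0.2500² + 0.0441² + 0.3309² + 0.3456² + 0.0294² = 0.062500 + 0.001945 + 0.109495 + 0.119439 + 0.000864 = 0.294243
Σp_2ᵢ² = 0.3429² + 0.3571² + 0.1429² + 0.1286² + 0.0286² = 0.117580 + 0.127520 + 0.020420 + 0.016538 + 0.000818 = 0.282876
O = 0.194044 / √(0.294243 × 0.282876) = 0.194044 / 0.2885035 = 0.6726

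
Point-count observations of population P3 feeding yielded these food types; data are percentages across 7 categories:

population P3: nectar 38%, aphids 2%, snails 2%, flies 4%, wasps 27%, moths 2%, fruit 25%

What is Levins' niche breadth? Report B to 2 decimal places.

Convert percentages to proportions (divide by 100).
Σpᵢ² = 0.38² + 0.02² + 0.02² + 0.04² + 0.27² + 0.02² + 0.25² = 0.1444 + 0.0004 + 0.0004 + 0.0016 + 0.0729 + 0.0004 + 0.0625 = 0.2826
B = 1 / 0.2826 = 3.5386

3.54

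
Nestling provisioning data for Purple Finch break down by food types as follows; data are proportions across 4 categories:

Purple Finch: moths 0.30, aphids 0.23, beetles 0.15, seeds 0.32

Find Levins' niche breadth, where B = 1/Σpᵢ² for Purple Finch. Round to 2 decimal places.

3.73

Σpᵢ² = 0.30² + 0.23² + 0.15² + 0.32² = 0.0900 + 0.0529 + 0.0225 + 0.1024 = 0.2678
B = 1 / 0.2678 = 3.7341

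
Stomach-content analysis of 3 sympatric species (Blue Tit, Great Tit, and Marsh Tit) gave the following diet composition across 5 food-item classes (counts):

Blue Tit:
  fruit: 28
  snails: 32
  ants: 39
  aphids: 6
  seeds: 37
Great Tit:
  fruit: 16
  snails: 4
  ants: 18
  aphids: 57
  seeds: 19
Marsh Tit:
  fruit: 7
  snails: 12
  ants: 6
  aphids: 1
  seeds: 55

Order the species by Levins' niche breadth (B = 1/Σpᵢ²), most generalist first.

Proportions for Blue Tit (n=142): 28/142=0.1972, 32/142=0.2254, 39/142=0.2746, 6/142=0.0423, 37/142=0.2606
Proportions for Great Tit (n=114): 16/114=0.1404, 4/114=0.0351, 18/114=0.1579, 57/114=0.5000, 19/114=0.1667
Proportions for Marsh Tit (n=81): 7/81=0.0864, 12/81=0.1481, 6/81=0.0741, 1/81=0.0123, 55/81=0.6790
Σp_Blueᵢ² = 0.1972² + 0.2254² + 0.2746² + 0.0423² + 0.2606² = 0.038888 + 0.050805 + 0.075405 + 0.001789 + 0.067912 = 0.234799
B_Blue = 1 / 0.234799 = 4.2590
Σp_Greaᵢ² = 0.1404² + 0.0351² + 0.1579² + 0.5000² + 0.1667² = 0.019712 + 0.001232 + 0.024932 + 0.250000 + 0.027789 = 0.323665
B_Grea = 1 / 0.323665 = 3.0896
Σp_Marsᵢ² = 0.0864² + 0.1481² + 0.0741² + 0.0123² + 0.6790² = 0.007465 + 0.021934 + 0.005491 + 0.000151 + 0.461041 = 0.496082
B_Mars = 1 / 0.496082 = 2.0158
Ranking by B (broadest → narrowest): Blue Tit (4.26) > Great Tit (3.09) > Marsh Tit (2.02)

Blue Tit > Great Tit > Marsh Tit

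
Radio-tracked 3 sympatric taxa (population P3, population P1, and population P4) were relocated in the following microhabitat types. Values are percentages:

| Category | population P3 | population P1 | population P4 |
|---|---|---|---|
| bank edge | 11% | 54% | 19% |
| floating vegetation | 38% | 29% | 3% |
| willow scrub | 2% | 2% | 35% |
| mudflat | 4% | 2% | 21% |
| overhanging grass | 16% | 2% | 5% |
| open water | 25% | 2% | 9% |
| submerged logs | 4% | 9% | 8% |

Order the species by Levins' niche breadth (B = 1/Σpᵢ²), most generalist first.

population P4 > population P3 > population P1

Convert percentages to proportions (divide by 100).
Σp_P3ᵢ² = 0.11² + 0.38² + 0.02² + 0.04² + 0.16² + 0.25² + 0.04² = 0.0121 + 0.1444 + 0.0004 + 0.0016 + 0.0256 + 0.0625 + 0.0016 = 0.2482
B_P3 = 1 / 0.2482 = 4.0290
Σp_P1ᵢ² = 0.54² + 0.29² + 0.02² + 0.02² + 0.02² + 0.02² + 0.09² = 0.2916 + 0.0841 + 0.0004 + 0.0004 + 0.0004 + 0.0004 + 0.0081 = 0.3854
B_P1 = 1 / 0.3854 = 2.5947
Σp_P4ᵢ² = 0.19² + 0.03² + 0.35² + 0.21² + 0.05² + 0.09² + 0.08² = 0.0361 + 0.0009 + 0.1225 + 0.0441 + 0.0025 + 0.0081 + 0.0064 = 0.2206
B_P4 = 1 / 0.2206 = 4.5331
Ranking by B (broadest → narrowest): population P4 (4.53) > population P3 (4.03) > population P1 (2.59)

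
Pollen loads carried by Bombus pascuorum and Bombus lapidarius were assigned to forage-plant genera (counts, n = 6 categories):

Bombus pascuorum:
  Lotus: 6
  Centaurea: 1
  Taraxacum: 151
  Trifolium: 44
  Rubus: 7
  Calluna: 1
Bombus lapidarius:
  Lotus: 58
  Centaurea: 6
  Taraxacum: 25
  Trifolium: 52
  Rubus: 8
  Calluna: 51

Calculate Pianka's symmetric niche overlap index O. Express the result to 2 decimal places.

Proportions for Bombus pascuorum (n=210): 6/210=0.0286, 1/210=0.0048, 151/210=0.7190, 44/210=0.2095, 7/210=0.0333, 1/210=0.0048
Proportions for Bombus lapidarius (n=200): 58/200=0.2900, 6/200=0.0300, 25/200=0.1250, 52/200=0.2600, 8/200=0.0400, 51/200=0.2550
Σ p₁ᵢp₂ᵢ = 0.008294 + 0.000144 + 0.089875 + 0.054470 + 0.001332 + 0.001224 = 0.155339
Σp_1ᵢ² = 0.0286² + 0.0048² + 0.7190² + 0.2095² + 0.0333² + 0.0048² = 0.000818 + 0.000023 + 0.516961 + 0.043890 + 0.001109 + 0.000023 = 0.562824
Σp_2ᵢ² = 0.2900² + 0.0300² + 0.1250² + 0.2600² + 0.0400² + 0.2550² = 0.084100 + 0.000900 + 0.015625 + 0.067600 + 0.001600 + 0.065025 = 0.234850
O = 0.155339 / √(0.562824 × 0.234850) = 0.155339 / 0.3635646 = 0.4273

0.43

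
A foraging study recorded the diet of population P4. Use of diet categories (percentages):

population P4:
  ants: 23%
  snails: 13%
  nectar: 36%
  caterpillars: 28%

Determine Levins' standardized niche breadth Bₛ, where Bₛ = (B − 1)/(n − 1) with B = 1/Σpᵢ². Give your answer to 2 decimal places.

Convert percentages to proportions (divide by 100).
Σpᵢ² = 0.23² + 0.13² + 0.36² + 0.28² = 0.0529 + 0.0169 + 0.1296 + 0.0784 = 0.2778
B = 1 / 0.2778 = 3.5997
Bₛ = (B − 1)/(n − 1) = (3.5997 − 1)/(4 − 1) = 2.5997/3 = 0.8666

0.87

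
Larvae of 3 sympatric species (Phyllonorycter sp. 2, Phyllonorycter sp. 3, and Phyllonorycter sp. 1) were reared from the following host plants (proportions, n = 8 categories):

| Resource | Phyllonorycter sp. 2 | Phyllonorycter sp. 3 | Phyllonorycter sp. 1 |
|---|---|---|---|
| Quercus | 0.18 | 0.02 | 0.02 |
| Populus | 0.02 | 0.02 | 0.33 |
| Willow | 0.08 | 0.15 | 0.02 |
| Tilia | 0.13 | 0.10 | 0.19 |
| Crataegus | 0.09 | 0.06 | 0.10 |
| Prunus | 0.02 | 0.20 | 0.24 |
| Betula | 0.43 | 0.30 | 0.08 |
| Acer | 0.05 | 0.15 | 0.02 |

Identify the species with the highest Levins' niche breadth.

Σp_2ᵢ² = 0.18² + 0.02² + 0.08² + 0.13² + 0.09² + 0.02² + 0.43² + 0.05² = 0.0324 + 0.0004 + 0.0064 + 0.0169 + 0.0081 + 0.0004 + 0.1849 + 0.0025 = 0.2520
B_2 = 1 / 0.2520 = 3.9683
Σp_3ᵢ² = 0.02² + 0.02² + 0.15² + 0.10² + 0.06² + 0.20² + 0.30² + 0.15² = 0.0004 + 0.0004 + 0.0225 + 0.0100 + 0.0036 + 0.0400 + 0.0900 + 0.0225 = 0.1894
B_3 = 1 / 0.1894 = 5.2798
Σp_1ᵢ² = 0.02² + 0.33² + 0.02² + 0.19² + 0.10² + 0.24² + 0.08² + 0.02² = 0.0004 + 0.1089 + 0.0004 + 0.0361 + 0.0100 + 0.0576 + 0.0064 + 0.0004 = 0.2202
B_1 = 1 / 0.2202 = 4.5413
Highest B → broadest niche (most generalist): Phyllonorycter sp. 3 (B = 5.28).

Phyllonorycter sp. 3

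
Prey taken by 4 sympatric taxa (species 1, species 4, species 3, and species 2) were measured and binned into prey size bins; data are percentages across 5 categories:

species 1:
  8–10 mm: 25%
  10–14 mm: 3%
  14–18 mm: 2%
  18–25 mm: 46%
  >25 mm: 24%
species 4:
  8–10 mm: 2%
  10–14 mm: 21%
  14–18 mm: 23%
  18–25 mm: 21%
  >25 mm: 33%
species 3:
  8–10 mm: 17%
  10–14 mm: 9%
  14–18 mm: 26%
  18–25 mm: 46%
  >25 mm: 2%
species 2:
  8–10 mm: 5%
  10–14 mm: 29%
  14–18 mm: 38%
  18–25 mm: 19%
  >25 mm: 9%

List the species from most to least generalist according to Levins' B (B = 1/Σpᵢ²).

Convert percentages to proportions (divide by 100).
Σp_1ᵢ² = 0.25² + 0.03² + 0.02² + 0.46² + 0.24² = 0.0625 + 0.0009 + 0.0004 + 0.2116 + 0.0576 = 0.3330
B_1 = 1 / 0.3330 = 3.0030
Σp_4ᵢ² = 0.02² + 0.21² + 0.23² + 0.21² + 0.33² = 0.0004 + 0.0441 + 0.0529 + 0.0441 + 0.1089 = 0.2504
B_4 = 1 / 0.2504 = 3.9936
Σp_3ᵢ² = 0.17² + 0.09² + 0.26² + 0.46² + 0.02² = 0.0289 + 0.0081 + 0.0676 + 0.2116 + 0.0004 = 0.3166
B_3 = 1 / 0.3166 = 3.1586
Σp_2ᵢ² = 0.05² + 0.29² + 0.38² + 0.19² + 0.09² = 0.0025 + 0.0841 + 0.1444 + 0.0361 + 0.0081 = 0.2752
B_2 = 1 / 0.2752 = 3.6337
Ranking by B (broadest → narrowest): species 4 (3.99) > species 2 (3.63) > species 3 (3.16) > species 1 (3.00)

species 4 > species 2 > species 3 > species 1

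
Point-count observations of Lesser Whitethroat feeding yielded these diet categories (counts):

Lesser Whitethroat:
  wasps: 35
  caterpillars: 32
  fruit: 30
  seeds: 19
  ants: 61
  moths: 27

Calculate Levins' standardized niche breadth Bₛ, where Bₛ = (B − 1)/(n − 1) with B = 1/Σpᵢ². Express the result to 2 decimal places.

0.85

Proportions for Lesser Whitethroat (n=204): 35/204=0.1716, 32/204=0.1569, 30/204=0.1471, 19/204=0.0931, 61/204=0.2990, 27/204=0.1324
Σpᵢ² = 0.1716² + 0.1569² + 0.1471² + 0.0931² + 0.2990² + 0.1324² = 0.029447 + 0.024618 + 0.021638 + 0.008668 + 0.089401 + 0.017530 = 0.191302
B = 1 / 0.191302 = 5.2273
Bₛ = (B − 1)/(n − 1) = (5.2273 − 1)/(6 − 1) = 4.2273/5 = 0.8455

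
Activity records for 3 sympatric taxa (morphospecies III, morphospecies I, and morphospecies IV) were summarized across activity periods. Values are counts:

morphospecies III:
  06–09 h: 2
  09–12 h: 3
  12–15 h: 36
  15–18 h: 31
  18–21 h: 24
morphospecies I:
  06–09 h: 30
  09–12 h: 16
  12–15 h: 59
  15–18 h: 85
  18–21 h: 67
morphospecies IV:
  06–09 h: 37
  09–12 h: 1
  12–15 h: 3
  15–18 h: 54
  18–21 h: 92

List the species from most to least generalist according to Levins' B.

morphospecies I > morphospecies III > morphospecies IV

Proportions for morphospecies III (n=96): 2/96=0.0208, 3/96=0.0313, 36/96=0.3750, 31/96=0.3229, 24/96=0.2500
Proportions for morphospecies I (n=257): 30/257=0.1167, 16/257=0.0623, 59/257=0.2296, 85/257=0.3307, 67/257=0.2607
Proportions for morphospecies IV (n=187): 37/187=0.1979, 1/187=0.0053, 3/187=0.0160, 54/187=0.2888, 92/187=0.4920
Σp_IIIᵢ² = 0.0208² + 0.0313² + 0.3750² + 0.3229² + 0.2500² = 0.000433 + 0.000980 + 0.140625 + 0.104264 + 0.062500 = 0.308802
B_III = 1 / 0.308802 = 3.2383
Σp_Iᵢ² = 0.1167² + 0.0623² + 0.2296² + 0.3307² + 0.2607² = 0.013619 + 0.003881 + 0.052716 + 0.109362 + 0.067964 = 0.247542
B_I = 1 / 0.247542 = 4.0397
Σp_IVᵢ² = 0.1979² + 0.0053² + 0.0160² + 0.2888² + 0.4920² = 0.039164 + 0.000028 + 0.000256 + 0.083405 + 0.242064 = 0.364917
B_IV = 1 / 0.364917 = 2.7403
Ranking by B (broadest → narrowest): morphospecies I (4.04) > morphospecies III (3.24) > morphospecies IV (2.74)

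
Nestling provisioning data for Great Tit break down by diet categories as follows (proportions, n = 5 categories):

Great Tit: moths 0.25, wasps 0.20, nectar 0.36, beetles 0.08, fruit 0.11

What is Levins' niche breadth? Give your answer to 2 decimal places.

Σpᵢ² = 0.25² + 0.20² + 0.36² + 0.08² + 0.11² = 0.0625 + 0.0400 + 0.1296 + 0.0064 + 0.0121 = 0.2506
B = 1 / 0.2506 = 3.9904

3.99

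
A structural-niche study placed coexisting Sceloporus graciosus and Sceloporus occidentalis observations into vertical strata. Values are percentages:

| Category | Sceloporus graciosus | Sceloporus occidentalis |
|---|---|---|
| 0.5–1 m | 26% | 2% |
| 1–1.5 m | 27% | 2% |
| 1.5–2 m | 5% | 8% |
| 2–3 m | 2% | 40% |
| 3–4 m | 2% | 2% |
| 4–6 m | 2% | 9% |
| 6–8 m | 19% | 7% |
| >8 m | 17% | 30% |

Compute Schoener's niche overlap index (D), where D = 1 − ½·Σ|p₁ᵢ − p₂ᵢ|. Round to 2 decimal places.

Convert percentages to proportions (divide by 100).
Σ|p₁ᵢ − p₂ᵢ| = 0.24 + 0.25 + 0.03 + 0.38 + 0.00 + 0.07 + 0.12 + 0.13 = 1.22
D = 1 − ½ × 1.22 = 1 − 0.610 = 0.3900

0.39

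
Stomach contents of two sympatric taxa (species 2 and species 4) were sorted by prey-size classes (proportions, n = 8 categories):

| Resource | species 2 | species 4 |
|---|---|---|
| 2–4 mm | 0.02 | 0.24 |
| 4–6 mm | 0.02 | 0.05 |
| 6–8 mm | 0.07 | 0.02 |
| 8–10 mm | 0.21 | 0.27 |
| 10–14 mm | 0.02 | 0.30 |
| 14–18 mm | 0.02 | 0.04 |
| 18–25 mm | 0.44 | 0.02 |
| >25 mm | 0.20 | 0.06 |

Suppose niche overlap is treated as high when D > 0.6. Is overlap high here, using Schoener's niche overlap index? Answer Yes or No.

No

Σ|p₁ᵢ − p₂ᵢ| = 0.22 + 0.03 + 0.05 + 0.06 + 0.28 + 0.02 + 0.42 + 0.14 = 1.22
D = 1 − ½ × 1.22 = 1 − 0.610 = 0.3900
D = 0.3900 < 0.6 → No.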